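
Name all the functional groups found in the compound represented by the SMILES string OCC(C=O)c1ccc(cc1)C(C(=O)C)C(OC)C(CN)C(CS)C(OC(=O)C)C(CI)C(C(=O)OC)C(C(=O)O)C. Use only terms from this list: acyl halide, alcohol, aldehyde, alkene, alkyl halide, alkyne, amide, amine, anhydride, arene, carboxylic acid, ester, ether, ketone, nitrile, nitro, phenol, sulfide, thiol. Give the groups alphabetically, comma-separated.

alcohol, aldehyde, alkyl halide, amine, arene, carboxylic acid, ester, ether, ketone, thiol

Reading the structure from left to right:
  HOCH2: HO– on an sp³ carbon → alcohol.
  CH(CHO): pendant –CHO: carbonyl C bonded to C and H → aldehyde.
  C6H4: para-disubstituted benzene ring → arene.
  CH(COCH3): pendant –COCH3: carbonyl C bonded to two carbons → ketone.
  CH(OCH3): pendant –OCH3: C–O–C with sp³ C, no adjacent C=O → ether.
  CH(CH2NH2): pendant –CH2NH2: N on sp³ C, no adjacent C=O → amine.
  CH(CH2SH): pendant –CH2SH → thiol.
  CH(OCOCH3): pendant –OC(=O)CH3: an acyloxy group → ester.
  CH(CH2I): pendant –CH2X: halogen on sp³ carbon → alkyl halide.
  CH(COOCH3): pendant –COOCH3: carbonyl C bonded to C and –OCH3 → ester.
  CH(COOH): pendant –COOH: carbonyl C bonded to C and –OH → carboxylic acid.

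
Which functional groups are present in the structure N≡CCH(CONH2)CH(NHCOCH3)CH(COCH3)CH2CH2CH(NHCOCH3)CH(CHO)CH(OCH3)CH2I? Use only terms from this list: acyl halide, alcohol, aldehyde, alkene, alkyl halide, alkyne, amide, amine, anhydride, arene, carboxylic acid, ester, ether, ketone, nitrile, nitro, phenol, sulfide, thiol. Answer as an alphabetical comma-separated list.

N≡C–: carbon triple-bonded to nitrogen → nitrile.
pendant –CONH2: carbonyl C bonded to C and N → amide.
pendant –NHC(=O)CH3: N bonded to a carbonyl → amide (not amine).
pendant –COCH3: carbonyl C bonded to two carbons → ketone.
pendant –NHC(=O)CH3: N bonded to a carbonyl → amide (not amine).
pendant –CHO: carbonyl C bonded to C and H → aldehyde.
pendant –OCH3: C–O–C with sp³ C, no adjacent C=O → ether.
halogen on an sp³ carbon → alkyl halide.

aldehyde, alkyl halide, amide, ether, ketone, nitrile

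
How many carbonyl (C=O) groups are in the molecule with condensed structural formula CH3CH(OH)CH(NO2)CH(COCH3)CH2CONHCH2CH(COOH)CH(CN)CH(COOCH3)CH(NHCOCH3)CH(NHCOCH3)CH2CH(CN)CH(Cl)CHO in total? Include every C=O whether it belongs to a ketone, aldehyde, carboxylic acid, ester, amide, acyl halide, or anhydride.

CH(COCH3): ketone, 1 C=O (running total 1).
CH2CONHCH2: amide, 1 C=O (running total 2).
CH(COOH): carboxylic acid, 1 C=O (running total 3).
CH(COOCH3): ester, 1 C=O (running total 4).
CH(NHCOCH3): amide, 1 C=O (running total 5).
CH(NHCOCH3): amide, 1 C=O (running total 6).
CHO: aldehyde, 1 C=O (running total 7).

7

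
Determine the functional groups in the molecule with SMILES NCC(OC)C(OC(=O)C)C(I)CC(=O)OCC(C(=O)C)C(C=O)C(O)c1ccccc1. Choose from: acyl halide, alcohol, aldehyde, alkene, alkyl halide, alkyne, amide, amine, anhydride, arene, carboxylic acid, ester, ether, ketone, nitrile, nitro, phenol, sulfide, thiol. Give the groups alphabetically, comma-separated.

–NH2 on an sp³ carbon with no adjacent C=O → amine.
pendant –OCH3: C–O–C with sp³ C, no adjacent C=O → ether.
pendant –OC(=O)CH3: an acyloxy group → ester.
halogen on an sp³ carbon → alkyl halide.
–C(=O)–O–C with C on the carbonyl side → ester.
pendant –COCH3: carbonyl C bonded to two carbons → ketone.
pendant –CHO: carbonyl C bonded to C and H → aldehyde.
–OH on an sp³ carbon → alcohol (secondary).
–C6H5 phenyl ring → arene.

alcohol, aldehyde, alkyl halide, amine, arene, ester, ether, ketone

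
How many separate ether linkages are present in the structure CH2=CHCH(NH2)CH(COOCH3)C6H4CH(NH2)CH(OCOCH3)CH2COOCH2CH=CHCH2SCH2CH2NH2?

0

Taking each segment in turn:
  CH2=CH: C=C double bond → alkene.
  CH(NH2): –NH2 on an sp³ carbon with no adjacent C=O → amine.
  CH(COOCH3): pendant –COOCH3: carbonyl C bonded to C and –OCH3 → ester.
  C6H4: para-disubstituted benzene ring → arene.
  CH(NH2): –NH2 on an sp³ carbon with no adjacent C=O → amine.
  CH(OCOCH3): pendant –OC(=O)CH3: an acyloxy group → ester.
  CH2COOCH2: –C(=O)–O–C with C on the carbonyl side → ester.
  CH=CH: C=C double bond → alkene.
  CH2SCH2: C–S–C linkage → sulfide (thioether).
  CH2NH2: –NH2 on an sp³ carbon with no adjacent C=O → amine.
No segment is a ether: CH(COOCH3) is ester, not ether; CH(OCOCH3) is ester, not ether; CH2COOCH2 is ester, not ether. → 0.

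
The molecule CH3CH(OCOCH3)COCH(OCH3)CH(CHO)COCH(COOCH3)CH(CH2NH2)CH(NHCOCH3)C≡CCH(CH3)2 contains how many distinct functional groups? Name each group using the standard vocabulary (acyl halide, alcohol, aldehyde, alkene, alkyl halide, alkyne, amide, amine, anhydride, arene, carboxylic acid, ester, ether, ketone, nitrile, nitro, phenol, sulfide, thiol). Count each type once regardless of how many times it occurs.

Reading the structure from left to right:
  CH(OCOCH3): pendant –OC(=O)CH3: an acyloxy group → ester.
  CO: –C(=O)– with carbon on both sides → ketone.
  CH(OCH3): pendant –OCH3: C–O–C with sp³ C, no adjacent C=O → ether.
  CH(CHO): pendant –CHO: carbonyl C bonded to C and H → aldehyde.
  CO: –C(=O)– with carbon on both sides → ketone.
  CH(COOCH3): pendant –COOCH3: carbonyl C bonded to C and –OCH3 → ester.
  CH(CH2NH2): pendant –CH2NH2: N on sp³ C, no adjacent C=O → amine.
  CH(NHCOCH3): pendant –NHC(=O)CH3: N bonded to a carbonyl → amide (not amine).
  C≡C: C≡C triple bond → alkyne.
Distinct types present: aldehyde, alkyne, amide, amine, ester, ether, ketone.

7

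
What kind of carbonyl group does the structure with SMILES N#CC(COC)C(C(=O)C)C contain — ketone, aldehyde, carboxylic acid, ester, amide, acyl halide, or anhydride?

ketone

The carbonyl is in the CH(COCH3) segment: pendant –COCH3: carbonyl C bonded to two carbons → ketone.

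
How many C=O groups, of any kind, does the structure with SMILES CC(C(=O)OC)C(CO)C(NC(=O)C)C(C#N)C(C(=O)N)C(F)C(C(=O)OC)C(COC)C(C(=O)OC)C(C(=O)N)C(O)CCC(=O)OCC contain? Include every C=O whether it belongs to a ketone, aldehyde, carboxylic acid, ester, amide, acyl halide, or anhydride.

7

CH(COOCH3): ester, 1 C=O (running total 1).
CH(NHCOCH3): amide, 1 C=O (running total 2).
CH(CONH2): amide, 1 C=O (running total 3).
CH(COOCH3): ester, 1 C=O (running total 4).
CH(COOCH3): ester, 1 C=O (running total 5).
CH(CONH2): amide, 1 C=O (running total 6).
COOCH2CH3: ester, 1 C=O (running total 7).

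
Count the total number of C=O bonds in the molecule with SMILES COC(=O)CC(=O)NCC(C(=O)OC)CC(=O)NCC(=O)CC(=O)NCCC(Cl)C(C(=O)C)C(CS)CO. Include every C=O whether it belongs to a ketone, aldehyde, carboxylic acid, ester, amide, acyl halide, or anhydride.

CH3OOC: ester, 1 C=O (running total 1).
CH2CONHCH2: amide, 1 C=O (running total 2).
CH(COOCH3): ester, 1 C=O (running total 3).
CH2CONHCH2: amide, 1 C=O (running total 4).
CO: ketone, 1 C=O (running total 5).
CH2CONHCH2: amide, 1 C=O (running total 6).
CH(COCH3): ketone, 1 C=O (running total 7).

7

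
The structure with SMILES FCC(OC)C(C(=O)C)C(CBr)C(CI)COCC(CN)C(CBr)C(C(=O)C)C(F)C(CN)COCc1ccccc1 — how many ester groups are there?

0

Reading the structure from left to right:
  FCH2: halogen on an sp³ carbon → alkyl halide.
  CH(OCH3): pendant –OCH3: C–O–C with sp³ C, no adjacent C=O → ether.
  CH(COCH3): pendant –COCH3: carbonyl C bonded to two carbons → ketone.
  CH(CH2Br): pendant –CH2X: halogen on sp³ carbon → alkyl halide.
  CH(CH2I): pendant –CH2X: halogen on sp³ carbon → alkyl halide.
  CH2OCH2: C–O–C with sp³ carbons on both sides and no adjacent C=O → ether.
  CH(CH2NH2): pendant –CH2NH2: N on sp³ C, no adjacent C=O → amine.
  CH(CH2Br): pendant –CH2X: halogen on sp³ carbon → alkyl halide.
  CH(COCH3): pendant –COCH3: carbonyl C bonded to two carbons → ketone.
  CH(F): halogen on an sp³ carbon → alkyl halide.
  CH(CH2NH2): pendant –CH2NH2: N on sp³ C, no adjacent C=O → amine.
  CH2OCH2: C–O–C with sp³ carbons on both sides and no adjacent C=O → ether.
  C6H5: –C6H5 phenyl ring → arene.
No segment is a ester: CH(OCH3) is ether, not ester; CH(COCH3) is ketone, not ester; CH2OCH2 is ether, not ester. → 0.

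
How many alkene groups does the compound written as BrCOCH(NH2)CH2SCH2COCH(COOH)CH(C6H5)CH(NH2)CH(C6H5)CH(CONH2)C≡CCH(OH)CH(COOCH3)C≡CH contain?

0

–C(=O)Br: carbonyl C bonded to C and to a halogen → acyl halide (not alkyl halide).
–NH2 on an sp³ carbon with no adjacent C=O → amine.
C–S–C linkage → sulfide (thioether).
–C(=O)– with carbon on both sides → ketone.
pendant –COOH: carbonyl C bonded to C and –OH → carboxylic acid.
pendant –C6H5: benzene ring → arene.
–NH2 on an sp³ carbon with no adjacent C=O → amine.
pendant –C6H5: benzene ring → arene.
pendant –CONH2: carbonyl C bonded to C and N → amide.
C≡C triple bond → alkyne.
–OH on an sp³ carbon → alcohol (secondary).
pendant –COOCH3: carbonyl C bonded to C and –OCH3 → ester.
C≡C triple bond → alkyne.
No segment is a alkene: CH(C6H5) is arene, not alkene; CH(C6H5) is arene, not alkene; C≡C is alkyne, not alkene. → 0.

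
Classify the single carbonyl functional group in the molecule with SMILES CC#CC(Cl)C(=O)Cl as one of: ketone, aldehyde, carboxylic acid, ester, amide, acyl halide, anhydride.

The carbonyl is in the COCl segment: –C(=O)Cl: carbonyl C bonded to C and to a halogen → acyl halide (not alkyl halide).

acyl halide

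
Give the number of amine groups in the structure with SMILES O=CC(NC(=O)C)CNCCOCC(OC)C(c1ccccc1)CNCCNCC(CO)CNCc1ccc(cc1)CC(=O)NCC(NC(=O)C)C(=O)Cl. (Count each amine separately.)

terminal –CHO: carbonyl C bonded to H and C → aldehyde.
pendant –NHC(=O)CH3: N bonded to a carbonyl → amide (not amine).
C–N–C with sp³ carbons and no adjacent C=O → amine (secondary).
C–O–C with sp³ carbons on both sides and no adjacent C=O → ether.
pendant –OCH3: C–O–C with sp³ C, no adjacent C=O → ether.
pendant –C6H5: benzene ring → arene.
C–N–C with sp³ carbons and no adjacent C=O → amine (secondary).
C–N–C with sp³ carbons and no adjacent C=O → amine (secondary).
pendant –CH2OH on an sp³ backbone C → alcohol.
C–N–C with sp³ carbons and no adjacent C=O → amine (secondary).
para-disubstituted benzene ring → arene.
–C(=O)–N– linkage → amide (the N is not an amine).
pendant –NHC(=O)CH3: N bonded to a carbonyl → amide (not amine).
–C(=O)Cl: carbonyl C bonded to C and to a halogen → acyl halide (not alkyl halide).
Amine appears at: CH2NHCH2, CH2NHCH2, CH2NHCH2, CH2NHCH2 → 4.

4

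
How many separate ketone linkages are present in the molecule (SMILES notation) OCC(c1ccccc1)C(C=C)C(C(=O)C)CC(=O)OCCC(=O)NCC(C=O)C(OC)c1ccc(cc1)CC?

HO– on an sp³ carbon → alcohol.
pendant –C6H5: benzene ring → arene.
pendant –CH=CH2: C=C double bond → alkene.
pendant –COCH3: carbonyl C bonded to two carbons → ketone.
–C(=O)–O–C with C on the carbonyl side → ester.
–C(=O)–N– linkage → amide (the N is not an amine).
pendant –CHO: carbonyl C bonded to C and H → aldehyde.
pendant –OCH3: C–O–C with sp³ C, no adjacent C=O → ether.
para-disubstituted benzene ring → arene.
Ketone appears at: CH(COCH3) → 1.

1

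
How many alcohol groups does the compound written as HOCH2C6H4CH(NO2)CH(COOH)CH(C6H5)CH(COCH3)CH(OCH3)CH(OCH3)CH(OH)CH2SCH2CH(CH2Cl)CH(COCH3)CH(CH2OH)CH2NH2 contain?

Reading the structure from left to right:
  HOCH2: HO– on an sp³ carbon → alcohol.
  C6H4: para-disubstituted benzene ring → arene.
  CH(NO2): –NO2 on an sp³ carbon → nitro (the N=O is not a carbonyl).
  CH(COOH): pendant –COOH: carbonyl C bonded to C and –OH → carboxylic acid.
  CH(C6H5): pendant –C6H5: benzene ring → arene.
  CH(COCH3): pendant –COCH3: carbonyl C bonded to two carbons → ketone.
  CH(OCH3): pendant –OCH3: C–O–C with sp³ C, no adjacent C=O → ether.
  CH(OCH3): pendant –OCH3: C–O–C with sp³ C, no adjacent C=O → ether.
  CH(OH): –OH on an sp³ carbon → alcohol (secondary).
  CH2SCH2: C–S–C linkage → sulfide (thioether).
  CH(CH2Cl): pendant –CH2X: halogen on sp³ carbon → alkyl halide.
  CH(COCH3): pendant –COCH3: carbonyl C bonded to two carbons → ketone.
  CH(CH2OH): pendant –CH2OH on an sp³ backbone C → alcohol.
  CH2NH2: –NH2 on an sp³ carbon with no adjacent C=O → amine.
Alcohol appears at: HOCH2, CH(OH), CH(CH2OH) → 3.

3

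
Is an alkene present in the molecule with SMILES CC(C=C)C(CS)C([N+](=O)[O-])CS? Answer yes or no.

Working along the chain:
  CH(CH=CH2): pendant –CH=CH2: C=C double bond → alkene.
  CH(CH2SH): pendant –CH2SH → thiol.
  CH(NO2): –NO2 on an sp³ carbon → nitro (the N=O is not a carbonyl).
  CH2SH: –SH on an sp³ carbon → thiol.
The CH(CH=CH2) segment supplies the alkene: pendant –CH=CH2: C=C double bond → alkene.

yes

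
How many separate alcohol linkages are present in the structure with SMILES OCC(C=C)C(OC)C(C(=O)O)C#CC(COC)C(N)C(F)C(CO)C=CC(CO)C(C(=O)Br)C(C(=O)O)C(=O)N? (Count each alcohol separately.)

Reading the structure from left to right:
  HOCH2: HO– on an sp³ carbon → alcohol.
  CH(CH=CH2): pendant –CH=CH2: C=C double bond → alkene.
  CH(OCH3): pendant –OCH3: C–O–C with sp³ C, no adjacent C=O → ether.
  CH(COOH): pendant –COOH: carbonyl C bonded to C and –OH → carboxylic acid.
  C≡C: C≡C triple bond → alkyne.
  CH(CH2OCH3): pendant –CH2OCH3: C–O–C linkage → ether.
  CH(NH2): –NH2 on an sp³ carbon with no adjacent C=O → amine.
  CH(F): halogen on an sp³ carbon → alkyl halide.
  CH(CH2OH): pendant –CH2OH on an sp³ backbone C → alcohol.
  CH=CH: C=C double bond → alkene.
  CH(CH2OH): pendant –CH2OH on an sp³ backbone C → alcohol.
  CH(COBr): pendant –C(=O)X: carbonyl C bonded to C and halogen → acyl halide.
  CH(COOH): pendant –COOH: carbonyl C bonded to C and –OH → carboxylic acid.
  CONH2: –C(=O)NH2: carbonyl C bonded to C and to N → amide (the N is not a separate amine).
Alcohol appears at: HOCH2, CH(CH2OH), CH(CH2OH) → 3.

3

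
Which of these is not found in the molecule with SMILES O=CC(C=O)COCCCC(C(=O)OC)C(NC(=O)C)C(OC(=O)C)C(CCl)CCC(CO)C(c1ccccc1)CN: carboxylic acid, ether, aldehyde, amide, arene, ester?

carboxylic acid

amide: present (CH(NHCOCH3) — pendant –NHC(=O)CH3: N bonded to a carbonyl → amide (not amine)).
ether: present (CH2OCH2 — C–O–C with sp³ carbons on both sides and no adjacent C=O → ether).
aldehyde: present (OHC — terminal –CHO: carbonyl C bonded to H and C → aldehyde).
ester: present (CH(COOCH3) — pendant –COOCH3: carbonyl C bonded to C and –OCH3 → ester).
arene: present (CH(C6H5) — pendant –C6H5: benzene ring → arene).
carboxylic acid: absent. In each of CH(COOCH3) and CH(OCOCH3), the acyl oxygen is bonded to carbon (–O–C), not to H, so this is an ester. In CH(NHCOCH3), the carbonyl is bonded to nitrogen, not to –OH; that is an amide.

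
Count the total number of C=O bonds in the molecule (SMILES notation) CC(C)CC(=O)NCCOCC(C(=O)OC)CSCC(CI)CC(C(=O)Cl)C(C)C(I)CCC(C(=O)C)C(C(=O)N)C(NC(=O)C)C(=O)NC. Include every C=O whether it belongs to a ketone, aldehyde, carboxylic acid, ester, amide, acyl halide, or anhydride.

CH2CONHCH2: amide, 1 C=O (running total 1).
CH(COOCH3): ester, 1 C=O (running total 2).
CH(COCl): acyl halide, 1 C=O (running total 3).
CH(COCH3): ketone, 1 C=O (running total 4).
CH(CONH2): amide, 1 C=O (running total 5).
CH(NHCOCH3): amide, 1 C=O (running total 6).
CONHCH3: amide, 1 C=O (running total 7).

7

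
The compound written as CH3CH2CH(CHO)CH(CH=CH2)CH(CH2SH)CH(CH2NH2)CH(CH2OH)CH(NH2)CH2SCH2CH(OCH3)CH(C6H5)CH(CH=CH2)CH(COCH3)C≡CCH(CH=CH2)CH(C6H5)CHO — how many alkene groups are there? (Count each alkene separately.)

pendant –CHO: carbonyl C bonded to C and H → aldehyde.
pendant –CH=CH2: C=C double bond → alkene.
pendant –CH2SH → thiol.
pendant –CH2NH2: N on sp³ C, no adjacent C=O → amine.
pendant –CH2OH on an sp³ backbone C → alcohol.
–NH2 on an sp³ carbon with no adjacent C=O → amine.
C–S–C linkage → sulfide (thioether).
pendant –OCH3: C–O–C with sp³ C, no adjacent C=O → ether.
pendant –C6H5: benzene ring → arene.
pendant –CH=CH2: C=C double bond → alkene.
pendant –COCH3: carbonyl C bonded to two carbons → ketone.
C≡C triple bond → alkyne.
pendant –CH=CH2: C=C double bond → alkene.
pendant –C6H5: benzene ring → arene.
terminal –CHO: carbonyl C bonded to H and C → aldehyde.
Alkene appears at: CH(CH=CH2), CH(CH=CH2), CH(CH=CH2) → 3.

3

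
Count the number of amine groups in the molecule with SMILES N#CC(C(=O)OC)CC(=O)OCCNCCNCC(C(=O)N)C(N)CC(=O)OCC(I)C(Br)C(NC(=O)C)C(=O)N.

3

Reading the structure from left to right:
  N≡C: N≡C–: carbon triple-bonded to nitrogen → nitrile.
  CH(COOCH3): pendant –COOCH3: carbonyl C bonded to C and –OCH3 → ester.
  CH2COOCH2: –C(=O)–O–C with C on the carbonyl side → ester.
  CH2NHCH2: C–N–C with sp³ carbons and no adjacent C=O → amine (secondary).
  CH2NHCH2: C–N–C with sp³ carbons and no adjacent C=O → amine (secondary).
  CH(CONH2): pendant –CONH2: carbonyl C bonded to C and N → amide.
  CH(NH2): –NH2 on an sp³ carbon with no adjacent C=O → amine.
  CH2COOCH2: –C(=O)–O–C with C on the carbonyl side → ester.
  CH(I): halogen on an sp³ carbon → alkyl halide.
  CH(Br): halogen on an sp³ carbon → alkyl halide.
  CH(NHCOCH3): pendant –NHC(=O)CH3: N bonded to a carbonyl → amide (not amine).
  CONH2: –C(=O)NH2: carbonyl C bonded to C and to N → amide (the N is not a separate amine).
Amine appears at: CH2NHCH2, CH2NHCH2, CH(NH2) → 3.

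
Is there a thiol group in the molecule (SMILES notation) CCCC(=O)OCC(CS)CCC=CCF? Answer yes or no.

–C(=O)–O–C with C on the carbonyl side → ester.
pendant –CH2SH → thiol.
C=C double bond → alkene.
halogen on an sp³ carbon → alkyl halide.
The CH(CH2SH) segment supplies the thiol: pendant –CH2SH → thiol.

yes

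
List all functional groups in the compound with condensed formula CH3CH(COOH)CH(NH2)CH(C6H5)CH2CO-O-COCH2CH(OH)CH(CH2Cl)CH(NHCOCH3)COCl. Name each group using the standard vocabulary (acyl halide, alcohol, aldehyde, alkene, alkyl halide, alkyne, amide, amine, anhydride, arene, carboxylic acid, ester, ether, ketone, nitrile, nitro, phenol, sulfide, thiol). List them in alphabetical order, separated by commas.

acyl halide, alcohol, alkyl halide, amide, amine, anhydride, arene, carboxylic acid

Working along the chain:
  CH(COOH): pendant –COOH: carbonyl C bonded to C and –OH → carboxylic acid.
  CH(NH2): –NH2 on an sp³ carbon with no adjacent C=O → amine.
  CH(C6H5): pendant –C6H5: benzene ring → arene.
  CH2CO-O-COCH2: two acyl groups sharing one oxygen, –C(=O)–O–C(=O)– → anhydride.
  CH(OH): –OH on an sp³ carbon → alcohol (secondary).
  CH(CH2Cl): pendant –CH2X: halogen on sp³ carbon → alkyl halide.
  CH(NHCOCH3): pendant –NHC(=O)CH3: N bonded to a carbonyl → amide (not amine).
  COCl: –C(=O)Cl: carbonyl C bonded to C and to a halogen → acyl halide (not alkyl halide).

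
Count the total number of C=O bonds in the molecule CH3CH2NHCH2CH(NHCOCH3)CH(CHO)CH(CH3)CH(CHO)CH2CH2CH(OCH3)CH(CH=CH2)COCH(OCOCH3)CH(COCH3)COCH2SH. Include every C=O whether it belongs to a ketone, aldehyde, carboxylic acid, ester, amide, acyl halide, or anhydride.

CH(NHCOCH3): amide, 1 C=O (running total 1).
CH(CHO): aldehyde, 1 C=O (running total 2).
CH(CHO): aldehyde, 1 C=O (running total 3).
CO: ketone, 1 C=O (running total 4).
CH(OCOCH3): ester, 1 C=O (running total 5).
CH(COCH3): ketone, 1 C=O (running total 6).
CO: ketone, 1 C=O (running total 7).

7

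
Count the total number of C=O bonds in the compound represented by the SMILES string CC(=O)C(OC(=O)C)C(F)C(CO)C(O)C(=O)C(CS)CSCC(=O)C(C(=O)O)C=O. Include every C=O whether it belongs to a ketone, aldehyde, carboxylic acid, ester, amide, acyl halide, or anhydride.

CO: ketone, 1 C=O (running total 1).
CH(OCOCH3): ester, 1 C=O (running total 2).
CO: ketone, 1 C=O (running total 3).
CO: ketone, 1 C=O (running total 4).
CH(COOH): carboxylic acid, 1 C=O (running total 5).
CHO: aldehyde, 1 C=O (running total 6).

6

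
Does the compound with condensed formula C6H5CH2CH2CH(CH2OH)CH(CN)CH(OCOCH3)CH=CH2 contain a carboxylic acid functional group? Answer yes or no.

no

Reading the structure from left to right:
  C6H5: C6H5– phenyl ring → arene.
  CH(CH2OH): pendant –CH2OH on an sp³ backbone C → alcohol.
  CH(CN): pendant –C≡N: nitrile.
  CH(OCOCH3): pendant –OC(=O)CH3: an acyloxy group → ester.
  CH=CH2: C=C double bond → alkene.
In CH(OCOCH3), the acyl oxygen is bonded to carbon (–O–C), not to H, so this is an ester.
The groups actually present are: alcohol, alkene, arene, ester, nitrile.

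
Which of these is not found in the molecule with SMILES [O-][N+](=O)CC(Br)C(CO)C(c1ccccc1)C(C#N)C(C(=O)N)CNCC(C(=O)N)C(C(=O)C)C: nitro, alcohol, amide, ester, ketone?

ester

amide: present (CH(CONH2) — pendant –CONH2: carbonyl C bonded to C and N → amide).
ketone: present (CH(COCH3) — pendant –COCH3: carbonyl C bonded to two carbons → ketone).
alcohol: present (CH(CH2OH) — pendant –CH2OH on an sp³ backbone C → alcohol).
nitro: present (O2NCH2 — –NO2 on carbon → nitro group).
ester: no segment matches this pattern.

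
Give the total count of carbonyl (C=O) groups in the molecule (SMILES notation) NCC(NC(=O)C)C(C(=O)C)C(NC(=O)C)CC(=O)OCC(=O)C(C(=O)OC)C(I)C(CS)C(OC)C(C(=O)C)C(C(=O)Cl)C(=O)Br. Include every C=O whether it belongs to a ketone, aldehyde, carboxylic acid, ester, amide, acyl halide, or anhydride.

CH(NHCOCH3): amide, 1 C=O (running total 1).
CH(COCH3): ketone, 1 C=O (running total 2).
CH(NHCOCH3): amide, 1 C=O (running total 3).
CH2COOCH2: ester, 1 C=O (running total 4).
CO: ketone, 1 C=O (running total 5).
CH(COOCH3): ester, 1 C=O (running total 6).
CH(COCH3): ketone, 1 C=O (running total 7).
CH(COCl): acyl halide, 1 C=O (running total 8).
COBr: acyl halide, 1 C=O (running total 9).

9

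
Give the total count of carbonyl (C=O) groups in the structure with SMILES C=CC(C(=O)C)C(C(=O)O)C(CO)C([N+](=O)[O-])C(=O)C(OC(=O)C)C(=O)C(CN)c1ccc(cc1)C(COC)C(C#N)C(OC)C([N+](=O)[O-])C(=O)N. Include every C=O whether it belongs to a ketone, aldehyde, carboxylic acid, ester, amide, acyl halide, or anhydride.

6

CH(COCH3): ketone, 1 C=O (running total 1).
CH(COOH): carboxylic acid, 1 C=O (running total 2).
CO: ketone, 1 C=O (running total 3).
CH(OCOCH3): ester, 1 C=O (running total 4).
CO: ketone, 1 C=O (running total 5).
CONH2: amide, 1 C=O (running total 6).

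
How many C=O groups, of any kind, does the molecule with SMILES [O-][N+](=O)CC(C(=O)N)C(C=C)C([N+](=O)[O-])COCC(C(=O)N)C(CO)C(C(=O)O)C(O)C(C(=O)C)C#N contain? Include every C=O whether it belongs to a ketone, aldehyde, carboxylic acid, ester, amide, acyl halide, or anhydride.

CH(CONH2): amide, 1 C=O (running total 1).
CH(CONH2): amide, 1 C=O (running total 2).
CH(COOH): carboxylic acid, 1 C=O (running total 3).
CH(COCH3): ketone, 1 C=O (running total 4).

4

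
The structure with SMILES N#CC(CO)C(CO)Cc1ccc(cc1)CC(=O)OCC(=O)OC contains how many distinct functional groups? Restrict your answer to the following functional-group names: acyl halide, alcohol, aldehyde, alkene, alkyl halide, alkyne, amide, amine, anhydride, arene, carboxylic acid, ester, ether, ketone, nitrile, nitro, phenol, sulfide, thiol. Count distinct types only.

4

N≡C–: carbon triple-bonded to nitrogen → nitrile.
pendant –CH2OH on an sp³ backbone C → alcohol.
pendant –CH2OH on an sp³ backbone C → alcohol.
para-disubstituted benzene ring → arene.
–C(=O)–O–C with C on the carbonyl side → ester.
–C(=O)OCH3: carbonyl C bonded to C and to –OCH3 → ester (not ketone + ether).
Distinct types present: alcohol, arene, ester, nitrile.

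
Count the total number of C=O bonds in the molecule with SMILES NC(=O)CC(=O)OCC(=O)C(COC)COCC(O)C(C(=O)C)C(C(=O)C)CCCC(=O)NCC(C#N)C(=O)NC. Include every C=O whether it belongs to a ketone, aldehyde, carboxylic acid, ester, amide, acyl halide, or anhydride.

H2NCO: amide, 1 C=O (running total 1).
CH2COOCH2: ester, 1 C=O (running total 2).
CO: ketone, 1 C=O (running total 3).
CH(COCH3): ketone, 1 C=O (running total 4).
CH(COCH3): ketone, 1 C=O (running total 5).
CH2CONHCH2: amide, 1 C=O (running total 6).
CONHCH3: amide, 1 C=O (running total 7).

7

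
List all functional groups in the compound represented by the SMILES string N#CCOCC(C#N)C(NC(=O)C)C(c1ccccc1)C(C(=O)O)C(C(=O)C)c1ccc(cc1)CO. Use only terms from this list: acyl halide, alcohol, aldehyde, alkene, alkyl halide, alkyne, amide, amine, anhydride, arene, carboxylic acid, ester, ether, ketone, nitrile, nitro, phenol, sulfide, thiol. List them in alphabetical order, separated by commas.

alcohol, amide, arene, carboxylic acid, ether, ketone, nitrile

N≡C–: carbon triple-bonded to nitrogen → nitrile.
C–O–C with sp³ carbons on both sides and no adjacent C=O → ether.
pendant –C≡N: nitrile.
pendant –NHC(=O)CH3: N bonded to a carbonyl → amide (not amine).
pendant –C6H5: benzene ring → arene.
pendant –COOH: carbonyl C bonded to C and –OH → carboxylic acid.
pendant –COCH3: carbonyl C bonded to two carbons → ketone.
para-disubstituted benzene ring → arene.
–OH on an sp³ carbon → alcohol.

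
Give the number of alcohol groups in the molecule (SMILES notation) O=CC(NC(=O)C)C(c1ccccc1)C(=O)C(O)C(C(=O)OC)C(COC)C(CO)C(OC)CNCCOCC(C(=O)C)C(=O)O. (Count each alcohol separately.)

terminal –CHO: carbonyl C bonded to H and C → aldehyde.
pendant –NHC(=O)CH3: N bonded to a carbonyl → amide (not amine).
pendant –C6H5: benzene ring → arene.
–C(=O)– with carbon on both sides → ketone.
–OH on an sp³ carbon → alcohol (secondary).
pendant –COOCH3: carbonyl C bonded to C and –OCH3 → ester.
pendant –CH2OCH3: C–O–C linkage → ether.
pendant –CH2OH on an sp³ backbone C → alcohol.
pendant –OCH3: C–O–C with sp³ C, no adjacent C=O → ether.
C–N–C with sp³ carbons and no adjacent C=O → amine (secondary).
C–O–C with sp³ carbons on both sides and no adjacent C=O → ether.
pendant –COCH3: carbonyl C bonded to two carbons → ketone.
–COOH: carbonyl C bonded to –OH and C → carboxylic acid (the –OH is not a separate alcohol).
Alcohol appears at: CH(OH), CH(CH2OH) → 2.

2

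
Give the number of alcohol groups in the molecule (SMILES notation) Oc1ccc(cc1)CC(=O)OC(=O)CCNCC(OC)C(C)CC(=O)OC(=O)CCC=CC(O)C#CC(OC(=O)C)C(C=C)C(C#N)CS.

1

–OH attached directly to an aromatic ring → phenol (not alcohol); the ring itself is an arene.
two acyl groups sharing one oxygen, –C(=O)–O–C(=O)– → anhydride.
C–N–C with sp³ carbons and no adjacent C=O → amine (secondary).
pendant –OCH3: C–O–C with sp³ C, no adjacent C=O → ether.
two acyl groups sharing one oxygen, –C(=O)–O–C(=O)– → anhydride.
C=C double bond → alkene.
–OH on an sp³ carbon → alcohol (secondary).
C≡C triple bond → alkyne.
pendant –OC(=O)CH3: an acyloxy group → ester.
pendant –CH=CH2: C=C double bond → alkene.
pendant –C≡N: nitrile.
–SH on an sp³ carbon → thiol.
Alcohol appears at: CH(OH) → 1.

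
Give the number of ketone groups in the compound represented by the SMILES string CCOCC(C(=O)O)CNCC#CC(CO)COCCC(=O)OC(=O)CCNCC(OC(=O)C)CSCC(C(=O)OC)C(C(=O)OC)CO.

0

Working along the chain:
  CH2OCH2: C–O–C with sp³ carbons on both sides and no adjacent C=O → ether.
  CH(COOH): pendant –COOH: carbonyl C bonded to C and –OH → carboxylic acid.
  CH2NHCH2: C–N–C with sp³ carbons and no adjacent C=O → amine (secondary).
  C≡C: C≡C triple bond → alkyne.
  CH(CH2OH): pendant –CH2OH on an sp³ backbone C → alcohol.
  CH2OCH2: C–O–C with sp³ carbons on both sides and no adjacent C=O → ether.
  CH2CO-O-COCH2: two acyl groups sharing one oxygen, –C(=O)–O–C(=O)– → anhydride.
  CH2NHCH2: C–N–C with sp³ carbons and no adjacent C=O → amine (secondary).
  CH(OCOCH3): pendant –OC(=O)CH3: an acyloxy group → ester.
  CH2SCH2: C–S–C linkage → sulfide (thioether).
  CH(COOCH3): pendant –COOCH3: carbonyl C bonded to C and –OCH3 → ester.
  CH(COOCH3): pendant –COOCH3: carbonyl C bonded to C and –OCH3 → ester.
  CH2OH: –OH on an sp³ carbon → alcohol.
No segment is a ketone: CH(COOH) is carboxylic acid, not ketone; CH2CO-O-COCH2 is anhydride, not ketone; CH(OCOCH3) is ester, not ketone. → 0.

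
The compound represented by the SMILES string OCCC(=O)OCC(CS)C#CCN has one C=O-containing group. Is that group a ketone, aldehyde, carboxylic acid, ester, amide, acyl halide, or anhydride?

The carbonyl is in the CH2COOCH2 segment: –C(=O)–O–C with C on the carbonyl side → ester.

ester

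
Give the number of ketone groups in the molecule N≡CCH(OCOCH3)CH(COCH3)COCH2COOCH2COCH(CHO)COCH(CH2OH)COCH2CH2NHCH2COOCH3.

Working along the chain:
  N≡C: N≡C–: carbon triple-bonded to nitrogen → nitrile.
  CH(OCOCH3): pendant –OC(=O)CH3: an acyloxy group → ester.
  CH(COCH3): pendant –COCH3: carbonyl C bonded to two carbons → ketone.
  CO: –C(=O)– with carbon on both sides → ketone.
  CH2COOCH2: –C(=O)–O–C with C on the carbonyl side → ester.
  CO: –C(=O)– with carbon on both sides → ketone.
  CH(CHO): pendant –CHO: carbonyl C bonded to C and H → aldehyde.
  CO: –C(=O)– with carbon on both sides → ketone.
  CH(CH2OH): pendant –CH2OH on an sp³ backbone C → alcohol.
  CO: –C(=O)– with carbon on both sides → ketone.
  CH2NHCH2: C–N–C with sp³ carbons and no adjacent C=O → amine (secondary).
  COOCH3: –C(=O)OCH3: carbonyl C bonded to C and to –OCH3 → ester (not ketone + ether).
Ketone appears at: CH(COCH3), CO, CO, CO, CO → 5.

5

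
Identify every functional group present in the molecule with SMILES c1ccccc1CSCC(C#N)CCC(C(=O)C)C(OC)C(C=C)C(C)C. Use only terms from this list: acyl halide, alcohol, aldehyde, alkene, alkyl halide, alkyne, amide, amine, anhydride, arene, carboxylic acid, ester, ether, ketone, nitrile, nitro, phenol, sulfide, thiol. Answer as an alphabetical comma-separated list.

alkene, arene, ether, ketone, nitrile, sulfide

Taking each segment in turn:
  C6H5: C6H5– phenyl ring → arene.
  CH2SCH2: C–S–C linkage → sulfide (thioether).
  CH(CN): pendant –C≡N: nitrile.
  CH(COCH3): pendant –COCH3: carbonyl C bonded to two carbons → ketone.
  CH(OCH3): pendant –OCH3: C–O–C with sp³ C, no adjacent C=O → ether.
  CH(CH=CH2): pendant –CH=CH2: C=C double bond → alkene.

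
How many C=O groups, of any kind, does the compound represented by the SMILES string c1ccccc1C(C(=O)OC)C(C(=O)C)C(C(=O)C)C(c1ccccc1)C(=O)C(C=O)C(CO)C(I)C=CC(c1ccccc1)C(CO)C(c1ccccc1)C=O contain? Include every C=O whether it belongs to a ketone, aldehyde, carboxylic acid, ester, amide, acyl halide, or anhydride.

6

CH(COOCH3): ester, 1 C=O (running total 1).
CH(COCH3): ketone, 1 C=O (running total 2).
CH(COCH3): ketone, 1 C=O (running total 3).
CO: ketone, 1 C=O (running total 4).
CH(CHO): aldehyde, 1 C=O (running total 5).
CHO: aldehyde, 1 C=O (running total 6).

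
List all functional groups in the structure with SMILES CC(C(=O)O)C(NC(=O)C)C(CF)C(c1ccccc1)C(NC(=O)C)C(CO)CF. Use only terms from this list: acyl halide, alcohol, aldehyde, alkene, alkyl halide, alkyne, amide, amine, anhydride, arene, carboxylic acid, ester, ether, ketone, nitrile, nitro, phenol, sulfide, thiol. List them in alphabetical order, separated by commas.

alcohol, alkyl halide, amide, arene, carboxylic acid

pendant –COOH: carbonyl C bonded to C and –OH → carboxylic acid.
pendant –NHC(=O)CH3: N bonded to a carbonyl → amide (not amine).
pendant –CH2X: halogen on sp³ carbon → alkyl halide.
pendant –C6H5: benzene ring → arene.
pendant –NHC(=O)CH3: N bonded to a carbonyl → amide (not amine).
pendant –CH2OH on an sp³ backbone C → alcohol.
halogen on an sp³ carbon → alkyl halide.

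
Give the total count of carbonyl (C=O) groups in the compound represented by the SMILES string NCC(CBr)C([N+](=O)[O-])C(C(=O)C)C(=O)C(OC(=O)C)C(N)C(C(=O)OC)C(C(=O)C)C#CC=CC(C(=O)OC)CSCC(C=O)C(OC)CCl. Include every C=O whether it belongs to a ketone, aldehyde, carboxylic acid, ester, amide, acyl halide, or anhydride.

CH(COCH3): ketone, 1 C=O (running total 1).
CO: ketone, 1 C=O (running total 2).
CH(OCOCH3): ester, 1 C=O (running total 3).
CH(COOCH3): ester, 1 C=O (running total 4).
CH(COCH3): ketone, 1 C=O (running total 5).
CH(COOCH3): ester, 1 C=O (running total 6).
CH(CHO): aldehyde, 1 C=O (running total 7).

7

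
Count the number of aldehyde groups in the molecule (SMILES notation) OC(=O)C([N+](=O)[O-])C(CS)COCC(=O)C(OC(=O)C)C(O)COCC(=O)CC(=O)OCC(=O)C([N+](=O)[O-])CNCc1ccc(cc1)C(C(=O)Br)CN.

0

–COOH: carbonyl C bonded to –OH and C → carboxylic acid (the –OH is not a separate alcohol).
–NO2 on an sp³ carbon → nitro (the N=O is not a carbonyl).
pendant –CH2SH → thiol.
C–O–C with sp³ carbons on both sides and no adjacent C=O → ether.
–C(=O)– with carbon on both sides → ketone.
pendant –OC(=O)CH3: an acyloxy group → ester.
–OH on an sp³ carbon → alcohol (secondary).
C–O–C with sp³ carbons on both sides and no adjacent C=O → ether.
–C(=O)– with carbon on both sides → ketone.
–C(=O)–O–C with C on the carbonyl side → ester.
–C(=O)– with carbon on both sides → ketone.
–NO2 on an sp³ carbon → nitro (the N=O is not a carbonyl).
C–N–C with sp³ carbons and no adjacent C=O → amine (secondary).
para-disubstituted benzene ring → arene.
pendant –C(=O)X: carbonyl C bonded to C and halogen → acyl halide.
–NH2 on an sp³ carbon with no adjacent C=O → amine.
No segment is a aldehyde: HOOC is carboxylic acid, not aldehyde; CO is ketone, not aldehyde; CH(OCOCH3) is ester, not aldehyde. → 0.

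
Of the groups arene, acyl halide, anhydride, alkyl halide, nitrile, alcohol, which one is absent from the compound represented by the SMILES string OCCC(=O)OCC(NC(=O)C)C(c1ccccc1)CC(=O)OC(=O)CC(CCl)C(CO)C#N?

alkyl halide: present (CH(CH2Cl) — pendant –CH2X: halogen on sp³ carbon → alkyl halide).
alcohol: present (HOCH2 — HO– on an sp³ carbon → alcohol).
nitrile: present (CN — –C≡N: carbon triple-bonded to nitrogen → nitrile).
arene: present (CH(C6H5) — pendant –C6H5: benzene ring → arene).
anhydride: present (CH2CO-O-COCH2 — two acyl groups sharing one oxygen, –C(=O)–O–C(=O)– → anhydride).
acyl halide: no segment matches this pattern.

acyl halide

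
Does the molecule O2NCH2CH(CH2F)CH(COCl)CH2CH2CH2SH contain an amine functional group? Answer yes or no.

–NO2 on carbon → nitro group.
pendant –CH2X: halogen on sp³ carbon → alkyl halide.
pendant –C(=O)X: carbonyl C bonded to C and halogen → acyl halide.
–SH on an sp³ carbon → thiol.
The groups actually present are: acyl halide, alkyl halide, nitro, thiol.

no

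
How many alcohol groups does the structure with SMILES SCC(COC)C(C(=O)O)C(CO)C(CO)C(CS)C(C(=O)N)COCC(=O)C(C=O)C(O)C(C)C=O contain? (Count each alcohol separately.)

Reading the structure from left to right:
  HSCH2: –SH on an sp³ carbon → thiol.
  CH(CH2OCH3): pendant –CH2OCH3: C–O–C linkage → ether.
  CH(COOH): pendant –COOH: carbonyl C bonded to C and –OH → carboxylic acid.
  CH(CH2OH): pendant –CH2OH on an sp³ backbone C → alcohol.
  CH(CH2OH): pendant –CH2OH on an sp³ backbone C → alcohol.
  CH(CH2SH): pendant –CH2SH → thiol.
  CH(CONH2): pendant –CONH2: carbonyl C bonded to C and N → amide.
  CH2OCH2: C–O–C with sp³ carbons on both sides and no adjacent C=O → ether.
  CO: –C(=O)– with carbon on both sides → ketone.
  CH(CHO): pendant –CHO: carbonyl C bonded to C and H → aldehyde.
  CH(OH): –OH on an sp³ carbon → alcohol (secondary).
  CHO: terminal –CHO: carbonyl C bonded to H and C → aldehyde.
Alcohol appears at: CH(CH2OH), CH(CH2OH), CH(OH) → 3.

3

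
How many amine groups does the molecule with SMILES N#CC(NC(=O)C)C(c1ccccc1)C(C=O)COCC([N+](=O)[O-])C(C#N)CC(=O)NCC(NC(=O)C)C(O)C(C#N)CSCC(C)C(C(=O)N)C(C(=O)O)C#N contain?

0

Working along the chain:
  N≡C: N≡C–: carbon triple-bonded to nitrogen → nitrile.
  CH(NHCOCH3): pendant –NHC(=O)CH3: N bonded to a carbonyl → amide (not amine).
  CH(C6H5): pendant –C6H5: benzene ring → arene.
  CH(CHO): pendant –CHO: carbonyl C bonded to C and H → aldehyde.
  CH2OCH2: C–O–C with sp³ carbons on both sides and no adjacent C=O → ether.
  CH(NO2): –NO2 on an sp³ carbon → nitro (the N=O is not a carbonyl).
  CH(CN): pendant –C≡N: nitrile.
  CH2CONHCH2: –C(=O)–N– linkage → amide (the N is not an amine).
  CH(NHCOCH3): pendant –NHC(=O)CH3: N bonded to a carbonyl → amide (not amine).
  CH(OH): –OH on an sp³ carbon → alcohol (secondary).
  CH(CN): pendant –C≡N: nitrile.
  CH2SCH2: C–S–C linkage → sulfide (thioether).
  CH(CONH2): pendant –CONH2: carbonyl C bonded to C and N → amide.
  CH(COOH): pendant –COOH: carbonyl C bonded to C and –OH → carboxylic acid.
  CN: –C≡N: carbon triple-bonded to nitrogen → nitrile.
No segment is a amine: N≡C is nitrile, not amine; CH(NHCOCH3) is amide, not amine; CH(NO2) is nitro, not amine. → 0.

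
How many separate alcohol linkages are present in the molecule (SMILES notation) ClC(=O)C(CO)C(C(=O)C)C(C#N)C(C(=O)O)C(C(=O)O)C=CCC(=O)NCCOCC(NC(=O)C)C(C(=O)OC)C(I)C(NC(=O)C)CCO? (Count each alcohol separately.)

–C(=O)Cl: carbonyl C bonded to C and to a halogen → acyl halide (not alkyl halide).
pendant –CH2OH on an sp³ backbone C → alcohol.
pendant –COCH3: carbonyl C bonded to two carbons → ketone.
pendant –C≡N: nitrile.
pendant –COOH: carbonyl C bonded to C and –OH → carboxylic acid.
pendant –COOH: carbonyl C bonded to C and –OH → carboxylic acid.
C=C double bond → alkene.
–C(=O)–N– linkage → amide (the N is not an amine).
C–O–C with sp³ carbons on both sides and no adjacent C=O → ether.
pendant –NHC(=O)CH3: N bonded to a carbonyl → amide (not amine).
pendant –COOCH3: carbonyl C bonded to C and –OCH3 → ester.
halogen on an sp³ carbon → alkyl halide.
pendant –NHC(=O)CH3: N bonded to a carbonyl → amide (not amine).
–OH on an sp³ carbon → alcohol.
Alcohol appears at: CH(CH2OH), CH2OH → 2.

2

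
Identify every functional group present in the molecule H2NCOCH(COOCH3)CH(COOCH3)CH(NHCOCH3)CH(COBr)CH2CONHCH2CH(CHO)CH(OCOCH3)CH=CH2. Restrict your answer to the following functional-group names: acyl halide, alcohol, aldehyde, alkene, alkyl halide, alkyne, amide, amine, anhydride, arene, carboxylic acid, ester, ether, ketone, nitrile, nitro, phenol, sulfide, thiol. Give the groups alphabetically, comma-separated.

Reading the structure from left to right:
  H2NCO: –C(=O)NH2: carbonyl C bonded to C and to N → amide (the N is not a separate amine).
  CH(COOCH3): pendant –COOCH3: carbonyl C bonded to C and –OCH3 → ester.
  CH(COOCH3): pendant –COOCH3: carbonyl C bonded to C and –OCH3 → ester.
  CH(NHCOCH3): pendant –NHC(=O)CH3: N bonded to a carbonyl → amide (not amine).
  CH(COBr): pendant –C(=O)X: carbonyl C bonded to C and halogen → acyl halide.
  CH2CONHCH2: –C(=O)–N– linkage → amide (the N is not an amine).
  CH(CHO): pendant –CHO: carbonyl C bonded to C and H → aldehyde.
  CH(OCOCH3): pendant –OC(=O)CH3: an acyloxy group → ester.
  CH=CH2: C=C double bond → alkene.

acyl halide, aldehyde, alkene, amide, ester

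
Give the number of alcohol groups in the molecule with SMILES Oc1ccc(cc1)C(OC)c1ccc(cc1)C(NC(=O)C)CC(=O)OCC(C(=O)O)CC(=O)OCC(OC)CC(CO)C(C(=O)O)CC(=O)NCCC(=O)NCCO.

2

Taking each segment in turn:
  HOC6H4: –OH attached directly to an aromatic ring → phenol (not alcohol); the ring itself is an arene.
  CH(OCH3): pendant –OCH3: C–O–C with sp³ C, no adjacent C=O → ether.
  C6H4: para-disubstituted benzene ring → arene.
  CH(NHCOCH3): pendant –NHC(=O)CH3: N bonded to a carbonyl → amide (not amine).
  CH2COOCH2: –C(=O)–O–C with C on the carbonyl side → ester.
  CH(COOH): pendant –COOH: carbonyl C bonded to C and –OH → carboxylic acid.
  CH2COOCH2: –C(=O)–O–C with C on the carbonyl side → ester.
  CH(OCH3): pendant –OCH3: C–O–C with sp³ C, no adjacent C=O → ether.
  CH(CH2OH): pendant –CH2OH on an sp³ backbone C → alcohol.
  CH(COOH): pendant –COOH: carbonyl C bonded to C and –OH → carboxylic acid.
  CH2CONHCH2: –C(=O)–N– linkage → amide (the N is not an amine).
  CH2CONHCH2: –C(=O)–N– linkage → amide (the N is not an amine).
  CH2OH: –OH on an sp³ carbon → alcohol.
Alcohol appears at: CH(CH2OH), CH2OH → 2.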